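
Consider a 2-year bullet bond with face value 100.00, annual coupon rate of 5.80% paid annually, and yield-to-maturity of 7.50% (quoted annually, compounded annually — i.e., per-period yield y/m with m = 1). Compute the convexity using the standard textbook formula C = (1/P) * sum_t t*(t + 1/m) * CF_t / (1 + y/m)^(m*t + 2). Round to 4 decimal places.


Answer: Convexity = 4.9994

Derivation:
Coupon per period c = face * coupon_rate / m = 5.800000
Periods per year m = 1; per-period yield y/m = 0.075000
Number of cashflows N = 2
Cashflows (t years, CF_t, discount factor 1/(1+y/m)^(m*t), PV):
  t = 1.0000: CF_t = 5.800000, DF = 0.930233, PV = 5.395349
  t = 2.0000: CF_t = 105.800000, DF = 0.865333, PV = 91.552190
Price P = sum_t PV_t = 96.947539
Convexity numerator sum_t t*(t + 1/m) * CF_t / (1+y/m)^(m*t + 2):
  t = 1.0000: term = 9.337543
  t = 2.0000: term = 475.338576
Convexity = (1/P) * sum = 484.676119 / 96.947539 = 4.999365


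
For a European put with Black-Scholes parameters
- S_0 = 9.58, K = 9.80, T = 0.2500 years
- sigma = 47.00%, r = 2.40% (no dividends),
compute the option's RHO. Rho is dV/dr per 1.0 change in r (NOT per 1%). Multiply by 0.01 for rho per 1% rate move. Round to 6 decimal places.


Answer: Rho = -1.399813

Derivation:
d1 = 0.0464157715; d2 = -0.1885842285
phi(d1) = 0.3985127664; exp(-qT) = 1.0000000000; exp(-rT) = 0.9940179641
N(-d2) = 0.5747906526
Rho = -K*T*exp(-rT)*N(-d2) = -9.8000 * 0.2500 * 0.9940179641 * 0.5747906526 = -1.399813


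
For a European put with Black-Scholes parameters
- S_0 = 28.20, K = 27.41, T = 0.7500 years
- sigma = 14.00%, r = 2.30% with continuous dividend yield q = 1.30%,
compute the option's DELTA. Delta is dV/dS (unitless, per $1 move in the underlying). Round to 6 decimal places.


Answer: Delta = -0.357108

Derivation:
d1 = 0.3568360156; d2 = 0.2355924591
phi(d1) = 0.3743348714; exp(-qT) = 0.9902973771; exp(-rT) = 0.9828979294
N(-d1) = 0.3606072862
Delta = -exp(-qT) * N(-d1) = -0.9902973771 * 0.3606072862 = -0.357108


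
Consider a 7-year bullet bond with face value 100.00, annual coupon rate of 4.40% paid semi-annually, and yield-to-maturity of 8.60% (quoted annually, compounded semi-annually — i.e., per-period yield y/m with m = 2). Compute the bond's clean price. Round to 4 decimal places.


Answer: Price = 78.2504

Derivation:
Coupon per period c = face * coupon_rate / m = 2.200000
Periods per year m = 2; per-period yield y/m = 0.043000
Number of cashflows N = 14
Cashflows (t years, CF_t, discount factor 1/(1+y/m)^(m*t), PV):
  t = 0.5000: CF_t = 2.200000, DF = 0.958773, PV = 2.109300
  t = 1.0000: CF_t = 2.200000, DF = 0.919245, PV = 2.022339
  t = 1.5000: CF_t = 2.200000, DF = 0.881347, PV = 1.938964
  t = 2.0000: CF_t = 2.200000, DF = 0.845012, PV = 1.859026
  t = 2.5000: CF_t = 2.200000, DF = 0.810174, PV = 1.782383
  t = 3.0000: CF_t = 2.200000, DF = 0.776773, PV = 1.708901
  t = 3.5000: CF_t = 2.200000, DF = 0.744749, PV = 1.638447
  t = 4.0000: CF_t = 2.200000, DF = 0.714045, PV = 1.570899
  t = 4.5000: CF_t = 2.200000, DF = 0.684607, PV = 1.506135
  t = 5.0000: CF_t = 2.200000, DF = 0.656382, PV = 1.444041
  t = 5.5000: CF_t = 2.200000, DF = 0.629322, PV = 1.384507
  t = 6.0000: CF_t = 2.200000, DF = 0.603376, PV = 1.327428
  t = 6.5000: CF_t = 2.200000, DF = 0.578501, PV = 1.272702
  t = 7.0000: CF_t = 102.200000, DF = 0.554651, PV = 56.685317
Price P = sum_t PV_t = 78.250390


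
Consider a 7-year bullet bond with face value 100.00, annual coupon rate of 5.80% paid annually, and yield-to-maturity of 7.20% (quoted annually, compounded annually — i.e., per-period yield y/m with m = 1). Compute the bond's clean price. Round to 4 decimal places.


Coupon per period c = face * coupon_rate / m = 5.800000
Periods per year m = 1; per-period yield y/m = 0.072000
Number of cashflows N = 7
Cashflows (t years, CF_t, discount factor 1/(1+y/m)^(m*t), PV):
  t = 1.0000: CF_t = 5.800000, DF = 0.932836, PV = 5.410448
  t = 2.0000: CF_t = 5.800000, DF = 0.870183, PV = 5.047059
  t = 3.0000: CF_t = 5.800000, DF = 0.811738, PV = 4.708078
  t = 4.0000: CF_t = 5.800000, DF = 0.757218, PV = 4.391864
  t = 5.0000: CF_t = 5.800000, DF = 0.706360, PV = 4.096888
  t = 6.0000: CF_t = 5.800000, DF = 0.658918, PV = 3.821724
  t = 7.0000: CF_t = 105.800000, DF = 0.614662, PV = 65.031260
Price P = sum_t PV_t = 92.507320

Answer: Price = 92.5073


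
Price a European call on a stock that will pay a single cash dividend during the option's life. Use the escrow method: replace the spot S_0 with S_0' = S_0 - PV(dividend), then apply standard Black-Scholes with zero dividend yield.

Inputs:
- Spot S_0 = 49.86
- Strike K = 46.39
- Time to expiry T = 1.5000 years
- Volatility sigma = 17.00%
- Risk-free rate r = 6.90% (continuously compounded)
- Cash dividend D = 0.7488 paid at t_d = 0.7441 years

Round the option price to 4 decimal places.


PV(D) = D * exp(-r * t_d) = 0.7488 * 0.94995288 = 0.71132471
S_0' = S_0 - PV(D) = 49.8600 - 0.71132471 = 49.14867529
d1 = (ln(S_0'/K) + (r + sigma^2/2)*T) / (sigma*sqrt(T)) = 0.87865106
d2 = d1 - sigma*sqrt(T) = 0.67044443
exp(-rT) = 0.90167602
N(d1) = 0.81020475; N(d2) = 0.74871274
C = S_0' * N(d1) - K * exp(-rT) * N(d2) = 49.14867529 * 0.81020475 - 46.3900 * 0.90167602 * 0.74871274 = 8.5028

Answer: Price = 8.5028


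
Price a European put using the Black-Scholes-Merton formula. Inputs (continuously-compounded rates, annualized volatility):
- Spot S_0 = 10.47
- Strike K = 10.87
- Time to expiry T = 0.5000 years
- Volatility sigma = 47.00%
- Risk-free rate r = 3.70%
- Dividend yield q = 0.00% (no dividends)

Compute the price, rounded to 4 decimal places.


d1 = (ln(S/K) + (r - q + 0.5*sigma^2) * T) / (sigma * sqrt(T)) = 0.10902179
d2 = d1 - sigma * sqrt(T) = -0.22331839
exp(-rT) = 0.98167007; exp(-qT) = 1.00000000
P = K * exp(-rT) * N(-d2) - S_0 * exp(-qT) * N(-d1)
N(-d1) = 0.45659260; N(-d2) = 0.58835614
P = 10.8700 * 0.98167007 * 0.58835614 - 10.4700 * 1.00000000 * 0.45659260 = 1.4977

Answer: Price = 1.4977


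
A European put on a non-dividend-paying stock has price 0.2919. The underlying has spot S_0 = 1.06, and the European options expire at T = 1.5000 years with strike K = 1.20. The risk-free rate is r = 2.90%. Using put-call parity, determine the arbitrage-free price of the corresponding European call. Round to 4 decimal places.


Put-call parity: C - P = S_0 * exp(-qT) - K * exp(-rT).
S_0 * exp(-qT) = 1.0600 * 1.00000000 = 1.06000000
K * exp(-rT) = 1.2000 * 0.95743255 = 1.14891906
C = P + S*exp(-qT) - K*exp(-rT)
C = 0.2919 + 1.06000000 - 1.14891906 = 0.2030

Answer: Call price = 0.2030


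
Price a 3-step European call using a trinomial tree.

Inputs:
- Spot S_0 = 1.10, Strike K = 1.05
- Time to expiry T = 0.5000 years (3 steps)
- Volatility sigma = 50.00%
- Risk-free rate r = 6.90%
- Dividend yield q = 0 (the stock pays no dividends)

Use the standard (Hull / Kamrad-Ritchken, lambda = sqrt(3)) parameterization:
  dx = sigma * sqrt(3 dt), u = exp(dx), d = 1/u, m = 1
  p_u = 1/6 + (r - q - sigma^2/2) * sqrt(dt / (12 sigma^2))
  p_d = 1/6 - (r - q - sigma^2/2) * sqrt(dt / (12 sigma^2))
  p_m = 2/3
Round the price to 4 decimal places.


Answer: Price = V(0,0) = 0.1893

Derivation:
dt = T/N = 0.166667; dx = sigma*sqrt(3*dt) = 0.353553
u = exp(dx) = 1.424119; d = 1/u = 0.702189
p_u = 0.153467, p_m = 0.666667, p_d = 0.179866
Discount per step: exp(-r*dt) = 0.988566
Stock lattice S(k, j) with j the centered position index:
  k=0: S(0,+0) = 1.1000
  k=1: S(1,-1) = 0.7724; S(1,+0) = 1.1000; S(1,+1) = 1.5665
  k=2: S(2,-2) = 0.5424; S(2,-1) = 0.7724; S(2,+0) = 1.1000; S(2,+1) = 1.5665; S(2,+2) = 2.2309
  k=3: S(3,-3) = 0.3808; S(3,-2) = 0.5424; S(3,-1) = 0.7724; S(3,+0) = 1.1000; S(3,+1) = 1.5665; S(3,+2) = 2.2309; S(3,+3) = 3.1771
Terminal payoffs V(N, j) = max(S_T - K, 0):
  V(3,-3) = 0.000000; V(3,-2) = 0.000000; V(3,-1) = 0.000000; V(3,+0) = 0.050000; V(3,+1) = 0.516531; V(3,+2) = 1.180926; V(3,+3) = 2.127105
Backward induction: V(k, j) = exp(-r*dt) * [p_u * V(k+1, j+1) + p_m * V(k+1, j) + p_d * V(k+1, j-1)]
  V(2,-2) = exp(-r*dt) * [p_u*0.000000 + p_m*0.000000 + p_d*0.000000] = 0.000000
  V(2,-1) = exp(-r*dt) * [p_u*0.050000 + p_m*0.000000 + p_d*0.000000] = 0.007586
  V(2,+0) = exp(-r*dt) * [p_u*0.516531 + p_m*0.050000 + p_d*0.000000] = 0.111316
  V(2,+1) = exp(-r*dt) * [p_u*1.180926 + p_m*0.516531 + p_d*0.050000] = 0.528468
  V(2,+2) = exp(-r*dt) * [p_u*2.127105 + p_m*1.180926 + p_d*0.516531] = 1.192835
  V(1,-1) = exp(-r*dt) * [p_u*0.111316 + p_m*0.007586 + p_d*0.000000] = 0.021887
  V(1,+0) = exp(-r*dt) * [p_u*0.528468 + p_m*0.111316 + p_d*0.007586] = 0.154887
  V(1,+1) = exp(-r*dt) * [p_u*1.192835 + p_m*0.528468 + p_d*0.111316] = 0.549045
  V(0,+0) = exp(-r*dt) * [p_u*0.549045 + p_m*0.154887 + p_d*0.021887] = 0.189266


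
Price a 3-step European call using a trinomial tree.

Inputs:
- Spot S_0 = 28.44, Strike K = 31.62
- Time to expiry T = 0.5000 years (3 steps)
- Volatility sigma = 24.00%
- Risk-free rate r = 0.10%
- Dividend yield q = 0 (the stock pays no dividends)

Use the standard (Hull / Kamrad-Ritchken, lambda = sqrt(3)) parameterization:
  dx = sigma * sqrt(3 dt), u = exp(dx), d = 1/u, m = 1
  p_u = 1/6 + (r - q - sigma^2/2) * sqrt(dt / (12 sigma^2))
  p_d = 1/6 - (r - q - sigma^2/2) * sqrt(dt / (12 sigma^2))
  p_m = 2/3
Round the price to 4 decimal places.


Answer: Price = V(0,0) = 0.8958

Derivation:
dt = T/N = 0.166667; dx = sigma*sqrt(3*dt) = 0.169706
u = exp(dx) = 1.184956; d = 1/u = 0.843913
p_u = 0.153016, p_m = 0.666667, p_d = 0.180318
Discount per step: exp(-r*dt) = 0.999833
Stock lattice S(k, j) with j the centered position index:
  k=0: S(0,+0) = 28.4400
  k=1: S(1,-1) = 24.0009; S(1,+0) = 28.4400; S(1,+1) = 33.7001
  k=2: S(2,-2) = 20.2547; S(2,-1) = 24.0009; S(2,+0) = 28.4400; S(2,+1) = 33.7001; S(2,+2) = 39.9332
  k=3: S(3,-3) = 17.0932; S(3,-2) = 20.2547; S(3,-1) = 24.0009; S(3,+0) = 28.4400; S(3,+1) = 33.7001; S(3,+2) = 39.9332; S(3,+3) = 47.3191
Terminal payoffs V(N, j) = max(S_T - K, 0):
  V(3,-3) = 0.000000; V(3,-2) = 0.000000; V(3,-1) = 0.000000; V(3,+0) = 0.000000; V(3,+1) = 2.080148; V(3,+2) = 8.313192; V(3,+3) = 15.699075
Backward induction: V(k, j) = exp(-r*dt) * [p_u * V(k+1, j+1) + p_m * V(k+1, j) + p_d * V(k+1, j-1)]
  V(2,-2) = exp(-r*dt) * [p_u*0.000000 + p_m*0.000000 + p_d*0.000000] = 0.000000
  V(2,-1) = exp(-r*dt) * [p_u*0.000000 + p_m*0.000000 + p_d*0.000000] = 0.000000
  V(2,+0) = exp(-r*dt) * [p_u*2.080148 + p_m*0.000000 + p_d*0.000000] = 0.318242
  V(2,+1) = exp(-r*dt) * [p_u*8.313192 + p_m*2.080148 + p_d*0.000000] = 2.658370
  V(2,+2) = exp(-r*dt) * [p_u*15.699075 + p_m*8.313192 + p_d*2.080148] = 8.318032
  V(1,-1) = exp(-r*dt) * [p_u*0.318242 + p_m*0.000000 + p_d*0.000000] = 0.048688
  V(1,+0) = exp(-r*dt) * [p_u*2.658370 + p_m*0.318242 + p_d*0.000000] = 0.618830
  V(1,+1) = exp(-r*dt) * [p_u*8.318032 + p_m*2.658370 + p_d*0.318242] = 3.101903
  V(0,+0) = exp(-r*dt) * [p_u*3.101903 + p_m*0.618830 + p_d*0.048688] = 0.895823


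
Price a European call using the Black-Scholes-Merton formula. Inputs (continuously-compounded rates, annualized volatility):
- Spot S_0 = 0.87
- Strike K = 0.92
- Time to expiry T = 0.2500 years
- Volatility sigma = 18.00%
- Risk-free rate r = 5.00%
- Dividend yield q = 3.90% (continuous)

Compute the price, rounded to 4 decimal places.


d1 = (ln(S/K) + (r - q + 0.5*sigma^2) * T) / (sigma * sqrt(T)) = -0.54533843
d2 = d1 - sigma * sqrt(T) = -0.63533843
exp(-rT) = 0.98757780; exp(-qT) = 0.99029738
C = S_0 * exp(-qT) * N(d1) - K * exp(-rT) * N(d2)
N(d1) = 0.29276039; N(d2) = 0.26260386
C = 0.8700 * 0.99029738 * 0.29276039 - 0.9200 * 0.98757780 * 0.26260386 = 0.0136

Answer: Price = 0.0136


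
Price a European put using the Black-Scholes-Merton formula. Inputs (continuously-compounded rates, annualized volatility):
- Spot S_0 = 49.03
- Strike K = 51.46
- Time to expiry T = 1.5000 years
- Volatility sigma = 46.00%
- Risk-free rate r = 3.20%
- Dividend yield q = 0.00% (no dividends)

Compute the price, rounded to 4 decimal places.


d1 = (ln(S/K) + (r - q + 0.5*sigma^2) * T) / (sigma * sqrt(T)) = 0.28103022
d2 = d1 - sigma * sqrt(T) = -0.28235242
exp(-rT) = 0.95313379; exp(-qT) = 1.00000000
P = K * exp(-rT) * N(-d2) - S_0 * exp(-qT) * N(-d1)
N(-d1) = 0.38934361; N(-d2) = 0.61116335
P = 51.4600 * 0.95313379 * 0.61116335 - 49.0300 * 1.00000000 * 0.38934361 = 10.8870

Answer: Price = 10.8870


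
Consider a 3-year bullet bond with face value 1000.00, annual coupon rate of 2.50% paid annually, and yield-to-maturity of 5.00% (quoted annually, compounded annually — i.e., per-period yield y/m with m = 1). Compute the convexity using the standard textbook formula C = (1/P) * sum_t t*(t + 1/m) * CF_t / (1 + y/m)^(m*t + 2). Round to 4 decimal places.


Answer: Convexity = 10.5202

Derivation:
Coupon per period c = face * coupon_rate / m = 25.000000
Periods per year m = 1; per-period yield y/m = 0.050000
Number of cashflows N = 3
Cashflows (t years, CF_t, discount factor 1/(1+y/m)^(m*t), PV):
  t = 1.0000: CF_t = 25.000000, DF = 0.952381, PV = 23.809524
  t = 2.0000: CF_t = 25.000000, DF = 0.907029, PV = 22.675737
  t = 3.0000: CF_t = 1025.000000, DF = 0.863838, PV = 885.433538
Price P = sum_t PV_t = 931.918799
Convexity numerator sum_t t*(t + 1/m) * CF_t / (1+y/m)^(m*t + 2):
  t = 1.0000: term = 43.191880
  t = 2.0000: term = 123.405371
  t = 3.0000: term = 9637.371848
Convexity = (1/P) * sum = 9803.969099 / 931.918799 = 10.520197


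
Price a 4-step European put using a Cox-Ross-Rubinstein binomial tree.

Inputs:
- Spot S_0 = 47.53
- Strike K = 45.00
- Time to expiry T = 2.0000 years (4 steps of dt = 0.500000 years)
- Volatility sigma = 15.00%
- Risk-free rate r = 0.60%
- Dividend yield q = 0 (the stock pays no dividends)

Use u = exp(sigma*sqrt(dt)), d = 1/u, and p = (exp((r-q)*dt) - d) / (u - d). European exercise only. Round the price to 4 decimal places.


Answer: Price = V(0,0) = 2.6458

Derivation:
dt = T/N = 0.500000
u = exp(sigma*sqrt(dt)) = 1.111895; d = 1/u = 0.899365
p = (exp((r-q)*dt) - d) / (u - d) = 0.487645
Discount per step: exp(-r*dt) = 0.997004
Stock lattice S(k, i) with i counting down-moves:
  k=0: S(0,0) = 47.5300
  k=1: S(1,0) = 52.8484; S(1,1) = 42.7468
  k=2: S(2,0) = 58.7619; S(2,1) = 47.5300; S(2,2) = 38.4450
  k=3: S(3,0) = 65.3370; S(3,1) = 52.8484; S(3,2) = 42.7468; S(3,3) = 34.5761
  k=4: S(4,0) = 72.6479; S(4,1) = 58.7619; S(4,2) = 47.5300; S(4,3) = 38.4450; S(4,4) = 31.0966
Terminal payoffs V(N, i) = max(K - S_T, 0):
  V(4,0) = 0.000000; V(4,1) = 0.000000; V(4,2) = 0.000000; V(4,3) = 6.554984; V(4,4) = 13.903446
Backward induction: V(k, i) = exp(-r*dt) * [p * V(k+1, i) + (1-p) * V(k+1, i+1)].
  V(3,0) = exp(-r*dt) * [p*0.000000 + (1-p)*0.000000] = 0.000000
  V(3,1) = exp(-r*dt) * [p*0.000000 + (1-p)*0.000000] = 0.000000
  V(3,2) = exp(-r*dt) * [p*0.000000 + (1-p)*6.554984] = 3.348418
  V(3,3) = exp(-r*dt) * [p*6.554984 + (1-p)*13.903446] = 10.289090
  V(2,0) = exp(-r*dt) * [p*0.000000 + (1-p)*0.000000] = 0.000000
  V(2,1) = exp(-r*dt) * [p*0.000000 + (1-p)*3.348418] = 1.710439
  V(2,2) = exp(-r*dt) * [p*3.348418 + (1-p)*10.289090] = 6.883822
  V(1,0) = exp(-r*dt) * [p*0.000000 + (1-p)*1.710439] = 0.873726
  V(1,1) = exp(-r*dt) * [p*1.710439 + (1-p)*6.883822] = 4.347983
  V(0,0) = exp(-r*dt) * [p*0.873726 + (1-p)*4.347983] = 2.645829


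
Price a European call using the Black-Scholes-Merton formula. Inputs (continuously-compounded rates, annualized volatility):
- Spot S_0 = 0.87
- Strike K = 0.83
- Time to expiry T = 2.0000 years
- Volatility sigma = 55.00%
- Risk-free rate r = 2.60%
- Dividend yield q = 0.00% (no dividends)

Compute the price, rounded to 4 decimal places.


Answer: Price = 0.2939

Derivation:
d1 = (ln(S/K) + (r - q + 0.5*sigma^2) * T) / (sigma * sqrt(T)) = 0.51627475
d2 = d1 - sigma * sqrt(T) = -0.26154271
exp(-rT) = 0.94932887; exp(-qT) = 1.00000000
C = S_0 * exp(-qT) * N(d1) - K * exp(-rT) * N(d2)
N(d1) = 0.69716873; N(d2) = 0.39683701
C = 0.8700 * 1.00000000 * 0.69716873 - 0.8300 * 0.94932887 * 0.39683701 = 0.2939


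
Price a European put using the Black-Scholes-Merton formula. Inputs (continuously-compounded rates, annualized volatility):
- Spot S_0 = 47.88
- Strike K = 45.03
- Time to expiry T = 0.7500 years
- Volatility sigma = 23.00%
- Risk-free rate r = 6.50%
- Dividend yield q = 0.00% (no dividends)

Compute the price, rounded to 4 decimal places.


Answer: Price = 1.6383

Derivation:
d1 = (ln(S/K) + (r - q + 0.5*sigma^2) * T) / (sigma * sqrt(T)) = 0.65243817
d2 = d1 - sigma * sqrt(T) = 0.45325232
exp(-rT) = 0.95241920; exp(-qT) = 1.00000000
P = K * exp(-rT) * N(-d2) - S_0 * exp(-qT) * N(-d1)
N(-d1) = 0.25705927; N(-d2) = 0.32518353
P = 45.0300 * 0.95241920 * 0.32518353 - 47.8800 * 1.00000000 * 0.25705927 = 1.6383


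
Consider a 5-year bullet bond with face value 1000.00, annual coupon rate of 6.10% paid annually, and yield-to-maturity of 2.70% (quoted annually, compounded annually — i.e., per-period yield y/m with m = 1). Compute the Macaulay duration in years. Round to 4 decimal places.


Answer: Macaulay duration = 4.5000 years

Derivation:
Coupon per period c = face * coupon_rate / m = 61.000000
Periods per year m = 1; per-period yield y/m = 0.027000
Number of cashflows N = 5
Cashflows (t years, CF_t, discount factor 1/(1+y/m)^(m*t), PV):
  t = 1.0000: CF_t = 61.000000, DF = 0.973710, PV = 59.396300
  t = 2.0000: CF_t = 61.000000, DF = 0.948111, PV = 57.834761
  t = 3.0000: CF_t = 61.000000, DF = 0.923185, PV = 56.314276
  t = 4.0000: CF_t = 61.000000, DF = 0.898914, PV = 54.833764
  t = 5.0000: CF_t = 1061.000000, DF = 0.875282, PV = 928.673741
Price P = sum_t PV_t = 1157.052843
Macaulay numerator sum_t t * PV_t:
  t * PV_t at t = 1.0000: 59.396300
  t * PV_t at t = 2.0000: 115.669523
  t * PV_t at t = 3.0000: 168.942828
  t * PV_t at t = 4.0000: 219.335057
  t * PV_t at t = 5.0000: 4643.368707
Macaulay duration D = (sum_t t * PV_t) / P = 5206.712415 / 1157.052843 = 4.499978


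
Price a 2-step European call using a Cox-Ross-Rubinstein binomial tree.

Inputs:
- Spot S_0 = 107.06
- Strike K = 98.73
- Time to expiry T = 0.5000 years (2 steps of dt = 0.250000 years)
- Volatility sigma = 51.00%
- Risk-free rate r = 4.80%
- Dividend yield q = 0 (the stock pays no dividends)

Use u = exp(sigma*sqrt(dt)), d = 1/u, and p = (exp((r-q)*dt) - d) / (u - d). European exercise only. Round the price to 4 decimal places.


Answer: Price = V(0,0) = 20.4758

Derivation:
dt = T/N = 0.250000
u = exp(sigma*sqrt(dt)) = 1.290462; d = 1/u = 0.774916
p = (exp((r-q)*dt) - d) / (u - d) = 0.460010
Discount per step: exp(-r*dt) = 0.988072
Stock lattice S(k, i) with i counting down-moves:
  k=0: S(0,0) = 107.0600
  k=1: S(1,0) = 138.1568; S(1,1) = 82.9626
  k=2: S(2,0) = 178.2861; S(2,1) = 107.0600; S(2,2) = 64.2891
Terminal payoffs V(N, i) = max(S_T - K, 0):
  V(2,0) = 79.556075; V(2,1) = 8.330000; V(2,2) = 0.000000
Backward induction: V(k, i) = exp(-r*dt) * [p * V(k+1, i) + (1-p) * V(k+1, i+1)].
  V(1,0) = exp(-r*dt) * [p*79.556075 + (1-p)*8.330000] = 40.604501
  V(1,1) = exp(-r*dt) * [p*8.330000 + (1-p)*0.000000] = 3.786174
  V(0,0) = exp(-r*dt) * [p*40.604501 + (1-p)*3.786174] = 20.475774


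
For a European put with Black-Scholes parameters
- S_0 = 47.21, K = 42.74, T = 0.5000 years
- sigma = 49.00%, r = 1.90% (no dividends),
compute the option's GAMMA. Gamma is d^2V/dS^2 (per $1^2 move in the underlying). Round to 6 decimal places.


d1 = 0.4877463396; d2 = 0.1412640168
phi(d1) = 0.3542023996; exp(-qT) = 1.0000000000; exp(-rT) = 0.9905449824
Gamma = exp(-qT) * phi(d1) / (S * sigma * sqrt(T)) = 1.0000000000 * 0.3542023996 / (47.2100 * 0.4900 * 0.7071067812) = 0.021654

Answer: Gamma = 0.021654


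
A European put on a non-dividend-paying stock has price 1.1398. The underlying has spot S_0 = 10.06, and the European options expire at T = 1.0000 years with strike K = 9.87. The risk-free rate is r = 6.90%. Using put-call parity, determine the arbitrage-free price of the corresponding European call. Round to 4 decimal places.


Answer: Call price = 1.9879

Derivation:
Put-call parity: C - P = S_0 * exp(-qT) - K * exp(-rT).
S_0 * exp(-qT) = 10.0600 * 1.00000000 = 10.06000000
K * exp(-rT) = 9.8700 * 0.93332668 = 9.21193433
C = P + S*exp(-qT) - K*exp(-rT)
C = 1.1398 + 10.06000000 - 9.21193433 = 1.9879


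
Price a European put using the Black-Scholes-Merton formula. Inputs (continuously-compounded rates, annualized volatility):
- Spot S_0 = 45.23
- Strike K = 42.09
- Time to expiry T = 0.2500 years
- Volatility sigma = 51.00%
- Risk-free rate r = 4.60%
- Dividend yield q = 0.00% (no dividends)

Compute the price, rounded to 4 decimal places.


d1 = (ln(S/K) + (r - q + 0.5*sigma^2) * T) / (sigma * sqrt(T)) = 0.45475647
d2 = d1 - sigma * sqrt(T) = 0.19975647
exp(-rT) = 0.98856587; exp(-qT) = 1.00000000
P = K * exp(-rT) * N(-d2) - S_0 * exp(-qT) * N(-d1)
N(-d1) = 0.32464222; N(-d2) = 0.42083552
P = 42.0900 * 0.98856587 * 0.42083552 - 45.2300 * 1.00000000 * 0.32464222 = 2.8269

Answer: Price = 2.8269


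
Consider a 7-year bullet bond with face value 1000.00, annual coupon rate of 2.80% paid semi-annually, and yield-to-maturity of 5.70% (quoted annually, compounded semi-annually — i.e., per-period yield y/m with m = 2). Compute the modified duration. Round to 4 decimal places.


Answer: Modified duration = 6.1586

Derivation:
Coupon per period c = face * coupon_rate / m = 14.000000
Periods per year m = 2; per-period yield y/m = 0.028500
Number of cashflows N = 14
Cashflows (t years, CF_t, discount factor 1/(1+y/m)^(m*t), PV):
  t = 0.5000: CF_t = 14.000000, DF = 0.972290, PV = 13.612056
  t = 1.0000: CF_t = 14.000000, DF = 0.945347, PV = 13.234863
  t = 1.5000: CF_t = 14.000000, DF = 0.919152, PV = 12.868121
  t = 2.0000: CF_t = 14.000000, DF = 0.893682, PV = 12.511542
  t = 2.5000: CF_t = 14.000000, DF = 0.868917, PV = 12.164844
  t = 3.0000: CF_t = 14.000000, DF = 0.844840, PV = 11.827753
  t = 3.5000: CF_t = 14.000000, DF = 0.821429, PV = 11.500003
  t = 4.0000: CF_t = 14.000000, DF = 0.798667, PV = 11.181335
  t = 4.5000: CF_t = 14.000000, DF = 0.776536, PV = 10.871498
  t = 5.0000: CF_t = 14.000000, DF = 0.755018, PV = 10.570246
  t = 5.5000: CF_t = 14.000000, DF = 0.734096, PV = 10.277341
  t = 6.0000: CF_t = 14.000000, DF = 0.713754, PV = 9.992554
  t = 6.5000: CF_t = 14.000000, DF = 0.693976, PV = 9.715657
  t = 7.0000: CF_t = 1014.000000, DF = 0.674745, PV = 684.191714
Price P = sum_t PV_t = 834.519529
First compute Macaulay numerator sum_t t * PV_t:
  t * PV_t at t = 0.5000: 6.806028
  t * PV_t at t = 1.0000: 13.234863
  t * PV_t at t = 1.5000: 19.302182
  t * PV_t at t = 2.0000: 25.023085
  t * PV_t at t = 2.5000: 30.412111
  t * PV_t at t = 3.0000: 35.483260
  t * PV_t at t = 3.5000: 40.250011
  t * PV_t at t = 4.0000: 44.725341
  t * PV_t at t = 4.5000: 48.921739
  t * PV_t at t = 5.0000: 52.851228
  t * PV_t at t = 5.5000: 56.525377
  t * PV_t at t = 6.0000: 59.955321
  t * PV_t at t = 6.5000: 63.151772
  t * PV_t at t = 7.0000: 4789.342001
Macaulay duration D = 5285.984319 / 834.519529 = 6.334165
Modified duration = D / (1 + y/m) = 6.334165 / (1 + 0.028500) = 6.158644


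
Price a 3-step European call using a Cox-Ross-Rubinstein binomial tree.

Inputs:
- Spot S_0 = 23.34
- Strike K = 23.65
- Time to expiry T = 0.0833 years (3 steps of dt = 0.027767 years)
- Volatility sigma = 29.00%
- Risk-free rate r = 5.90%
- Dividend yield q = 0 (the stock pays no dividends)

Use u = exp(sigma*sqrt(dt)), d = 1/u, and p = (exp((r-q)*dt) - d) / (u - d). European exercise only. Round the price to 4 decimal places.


Answer: Price = V(0,0) = 0.7452

Derivation:
dt = T/N = 0.027767
u = exp(sigma*sqrt(dt)) = 1.049510; d = 1/u = 0.952825
p = (exp((r-q)*dt) - d) / (u - d) = 0.504879
Discount per step: exp(-r*dt) = 0.998363
Stock lattice S(k, i) with i counting down-moves:
  k=0: S(0,0) = 23.3400
  k=1: S(1,0) = 24.4956; S(1,1) = 22.2389
  k=2: S(2,0) = 25.7084; S(2,1) = 23.3400; S(2,2) = 21.1898
  k=3: S(3,0) = 26.9812; S(3,1) = 24.4956; S(3,2) = 22.2389; S(3,3) = 20.1902
Terminal payoffs V(N, i) = max(S_T - K, 0):
  V(3,0) = 3.331181; V(3,1) = 0.845570; V(3,2) = 0.000000; V(3,3) = 0.000000
Backward induction: V(k, i) = exp(-r*dt) * [p * V(k+1, i) + (1-p) * V(k+1, i+1)].
  V(2,0) = exp(-r*dt) * [p*3.331181 + (1-p)*0.845570] = 2.097065
  V(2,1) = exp(-r*dt) * [p*0.845570 + (1-p)*0.000000] = 0.426212
  V(2,2) = exp(-r*dt) * [p*0.000000 + (1-p)*0.000000] = 0.000000
  V(1,0) = exp(-r*dt) * [p*2.097065 + (1-p)*0.426212] = 1.267713
  V(1,1) = exp(-r*dt) * [p*0.426212 + (1-p)*0.000000] = 0.214833
  V(0,0) = exp(-r*dt) * [p*1.267713 + (1-p)*0.214833] = 0.745189


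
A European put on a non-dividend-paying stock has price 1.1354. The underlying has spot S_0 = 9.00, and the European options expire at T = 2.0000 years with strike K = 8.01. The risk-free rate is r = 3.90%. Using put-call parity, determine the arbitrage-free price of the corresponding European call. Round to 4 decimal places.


Answer: Call price = 2.7264

Derivation:
Put-call parity: C - P = S_0 * exp(-qT) - K * exp(-rT).
S_0 * exp(-qT) = 9.0000 * 1.00000000 = 9.00000000
K * exp(-rT) = 8.0100 * 0.92496443 = 7.40896506
C = P + S*exp(-qT) - K*exp(-rT)
C = 1.1354 + 9.00000000 - 7.40896506 = 2.7264


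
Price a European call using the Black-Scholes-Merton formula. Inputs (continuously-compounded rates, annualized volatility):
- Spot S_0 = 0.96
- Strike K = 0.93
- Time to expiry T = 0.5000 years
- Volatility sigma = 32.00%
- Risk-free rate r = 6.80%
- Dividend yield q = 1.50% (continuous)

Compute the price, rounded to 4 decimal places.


d1 = (ln(S/K) + (r - q + 0.5*sigma^2) * T) / (sigma * sqrt(T)) = 0.37056239
d2 = d1 - sigma * sqrt(T) = 0.14428822
exp(-rT) = 0.96657150; exp(-qT) = 0.99252805
C = S_0 * exp(-qT) * N(d1) - K * exp(-rT) * N(d2)
N(d1) = 0.64451825; N(d2) = 0.55736356
C = 0.9600 * 0.99252805 * 0.64451825 - 0.9300 * 0.96657150 * 0.55736356 = 0.1131

Answer: Price = 0.1131


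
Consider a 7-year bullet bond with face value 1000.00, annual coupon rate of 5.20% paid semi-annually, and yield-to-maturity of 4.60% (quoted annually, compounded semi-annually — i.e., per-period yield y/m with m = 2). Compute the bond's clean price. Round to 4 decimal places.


Answer: Price = 1035.5635

Derivation:
Coupon per period c = face * coupon_rate / m = 26.000000
Periods per year m = 2; per-period yield y/m = 0.023000
Number of cashflows N = 14
Cashflows (t years, CF_t, discount factor 1/(1+y/m)^(m*t), PV):
  t = 0.5000: CF_t = 26.000000, DF = 0.977517, PV = 25.415445
  t = 1.0000: CF_t = 26.000000, DF = 0.955540, PV = 24.844032
  t = 1.5000: CF_t = 26.000000, DF = 0.934056, PV = 24.285466
  t = 2.0000: CF_t = 26.000000, DF = 0.913056, PV = 23.739459
  t = 2.5000: CF_t = 26.000000, DF = 0.892528, PV = 23.205727
  t = 3.0000: CF_t = 26.000000, DF = 0.872461, PV = 22.683995
  t = 3.5000: CF_t = 26.000000, DF = 0.852846, PV = 22.173993
  t = 4.0000: CF_t = 26.000000, DF = 0.833671, PV = 21.675458
  t = 4.5000: CF_t = 26.000000, DF = 0.814928, PV = 21.188131
  t = 5.0000: CF_t = 26.000000, DF = 0.796606, PV = 20.711760
  t = 5.5000: CF_t = 26.000000, DF = 0.778696, PV = 20.246100
  t = 6.0000: CF_t = 26.000000, DF = 0.761189, PV = 19.790909
  t = 6.5000: CF_t = 26.000000, DF = 0.744075, PV = 19.345952
  t = 7.0000: CF_t = 1026.000000, DF = 0.727346, PV = 746.257122
Price P = sum_t PV_t = 1035.563549


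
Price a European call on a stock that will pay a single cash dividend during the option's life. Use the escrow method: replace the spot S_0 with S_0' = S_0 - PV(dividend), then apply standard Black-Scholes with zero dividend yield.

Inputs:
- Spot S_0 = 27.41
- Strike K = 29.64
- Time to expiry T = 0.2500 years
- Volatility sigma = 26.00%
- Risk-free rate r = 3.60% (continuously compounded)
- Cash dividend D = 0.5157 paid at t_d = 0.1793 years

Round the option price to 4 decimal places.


Answer: Price = 0.5416

Derivation:
PV(D) = D * exp(-r * t_d) = 0.5157 * 0.99356599 = 0.51238198
S_0' = S_0 - PV(D) = 27.4100 - 0.51238198 = 26.89761802
d1 = (ln(S_0'/K) + (r + sigma^2/2)*T) / (sigma*sqrt(T)) = -0.61259282
d2 = d1 - sigma*sqrt(T) = -0.74259282
exp(-rT) = 0.99104038
N(d1) = 0.27007280; N(d2) = 0.22886412
C = S_0' * N(d1) - K * exp(-rT) * N(d2) = 26.89761802 * 0.27007280 - 29.6400 * 0.99104038 * 0.22886412 = 0.5416


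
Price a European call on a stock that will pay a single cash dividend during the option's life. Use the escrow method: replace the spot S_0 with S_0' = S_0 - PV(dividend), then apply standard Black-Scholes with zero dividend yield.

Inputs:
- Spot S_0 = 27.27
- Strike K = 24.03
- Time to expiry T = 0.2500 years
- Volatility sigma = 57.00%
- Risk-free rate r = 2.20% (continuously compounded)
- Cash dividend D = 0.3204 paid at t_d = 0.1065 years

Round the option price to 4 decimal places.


PV(D) = D * exp(-r * t_d) = 0.3204 * 0.99765974 = 0.31965018
S_0' = S_0 - PV(D) = 27.2700 - 0.31965018 = 26.95034982
d1 = (ln(S_0'/K) + (r + sigma^2/2)*T) / (sigma*sqrt(T)) = 0.56423062
d2 = d1 - sigma*sqrt(T) = 0.27923062
exp(-rT) = 0.99451510
N(d1) = 0.71370141; N(d2) = 0.60996608
C = S_0' * N(d1) - K * exp(-rT) * N(d2) = 26.95034982 * 0.71370141 - 24.0300 * 0.99451510 * 0.60996608 = 4.6574

Answer: Price = 4.6574


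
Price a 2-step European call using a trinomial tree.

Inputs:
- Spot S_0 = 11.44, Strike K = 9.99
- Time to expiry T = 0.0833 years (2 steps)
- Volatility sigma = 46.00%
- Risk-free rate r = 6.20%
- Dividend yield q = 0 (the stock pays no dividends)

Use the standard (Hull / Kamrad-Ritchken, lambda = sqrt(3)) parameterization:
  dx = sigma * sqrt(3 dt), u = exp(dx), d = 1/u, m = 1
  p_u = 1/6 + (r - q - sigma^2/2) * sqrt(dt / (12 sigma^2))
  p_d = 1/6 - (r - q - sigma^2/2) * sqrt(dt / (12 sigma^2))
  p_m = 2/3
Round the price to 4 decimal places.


dt = T/N = 0.041650; dx = sigma*sqrt(3*dt) = 0.162602
u = exp(dx) = 1.176568; d = 1/u = 0.849929
p_u = 0.161057, p_m = 0.666667, p_d = 0.172276
Discount per step: exp(-r*dt) = 0.997421
Stock lattice S(k, j) with j the centered position index:
  k=0: S(0,+0) = 11.4400
  k=1: S(1,-1) = 9.7232; S(1,+0) = 11.4400; S(1,+1) = 13.4599
  k=2: S(2,-2) = 8.2640; S(2,-1) = 9.7232; S(2,+0) = 11.4400; S(2,+1) = 13.4599; S(2,+2) = 15.8365
Terminal payoffs V(N, j) = max(S_T - K, 0):
  V(2,-2) = 0.000000; V(2,-1) = 0.000000; V(2,+0) = 1.450000; V(2,+1) = 3.469942; V(2,+2) = 5.846542
Backward induction: V(k, j) = exp(-r*dt) * [p_u * V(k+1, j+1) + p_m * V(k+1, j) + p_d * V(k+1, j-1)]
  V(1,-1) = exp(-r*dt) * [p_u*1.450000 + p_m*0.000000 + p_d*0.000000] = 0.232930
  V(1,+0) = exp(-r*dt) * [p_u*3.469942 + p_m*1.450000 + p_d*0.000000] = 1.521591
  V(1,+1) = exp(-r*dt) * [p_u*5.846542 + p_m*3.469942 + p_d*1.450000] = 3.495683
  V(0,+0) = exp(-r*dt) * [p_u*3.495683 + p_m*1.521591 + p_d*0.232930] = 1.613355

Answer: Price = V(0,0) = 1.6134


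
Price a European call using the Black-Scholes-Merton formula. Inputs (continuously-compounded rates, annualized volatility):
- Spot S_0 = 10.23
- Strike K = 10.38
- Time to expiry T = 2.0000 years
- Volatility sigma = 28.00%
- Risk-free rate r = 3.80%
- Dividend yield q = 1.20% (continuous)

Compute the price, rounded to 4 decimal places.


d1 = (ln(S/K) + (r - q + 0.5*sigma^2) * T) / (sigma * sqrt(T)) = 0.29254953
d2 = d1 - sigma * sqrt(T) = -0.10343027
exp(-rT) = 0.92681621; exp(-qT) = 0.97628571
C = S_0 * exp(-qT) * N(d1) - K * exp(-rT) * N(d2)
N(d1) = 0.61506675; N(d2) = 0.45881074
C = 10.2300 * 0.97628571 * 0.61506675 - 10.3800 * 0.92681621 * 0.45881074 = 1.7290

Answer: Price = 1.7290


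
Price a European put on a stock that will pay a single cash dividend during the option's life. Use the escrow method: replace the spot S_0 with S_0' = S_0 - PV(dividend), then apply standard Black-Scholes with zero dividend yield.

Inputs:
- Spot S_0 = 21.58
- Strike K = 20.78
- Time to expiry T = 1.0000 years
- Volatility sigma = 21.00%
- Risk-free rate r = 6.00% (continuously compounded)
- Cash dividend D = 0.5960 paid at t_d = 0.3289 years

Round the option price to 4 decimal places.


PV(D) = D * exp(-r * t_d) = 0.5960 * 0.98045944 = 0.58435383
S_0' = S_0 - PV(D) = 21.5800 - 0.58435383 = 20.99564617
d1 = (ln(S_0'/K) + (r + sigma^2/2)*T) / (sigma*sqrt(T)) = 0.43987669
d2 = d1 - sigma*sqrt(T) = 0.22987669
exp(-rT) = 0.94176453
N(-d1) = 0.33001321; N(-d2) = 0.40909379
P = K * exp(-rT) * N(-d2) - S_0' * N(-d1) = 20.7800 * 0.94176453 * 0.40909379 - 20.99564617 * 0.33001321 = 1.0771

Answer: Price = 1.0771


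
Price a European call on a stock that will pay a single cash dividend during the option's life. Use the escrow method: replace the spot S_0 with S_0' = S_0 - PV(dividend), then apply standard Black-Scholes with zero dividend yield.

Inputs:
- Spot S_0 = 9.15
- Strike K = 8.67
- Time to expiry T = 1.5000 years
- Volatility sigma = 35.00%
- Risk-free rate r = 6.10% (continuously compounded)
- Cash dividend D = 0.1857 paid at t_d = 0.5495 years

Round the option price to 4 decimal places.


Answer: Price = 2.0218

Derivation:
PV(D) = D * exp(-r * t_d) = 0.1857 * 0.96703605 = 0.17957860
S_0' = S_0 - PV(D) = 9.1500 - 0.17957860 = 8.97042140
d1 = (ln(S_0'/K) + (r + sigma^2/2)*T) / (sigma*sqrt(T)) = 0.50725168
d2 = d1 - sigma*sqrt(T) = 0.07859098
exp(-rT) = 0.91256132
N(d1) = 0.69401088; N(d2) = 0.53132102
C = S_0' * N(d1) - K * exp(-rT) * N(d2) = 8.97042140 * 0.69401088 - 8.6700 * 0.91256132 * 0.53132102 = 2.0218


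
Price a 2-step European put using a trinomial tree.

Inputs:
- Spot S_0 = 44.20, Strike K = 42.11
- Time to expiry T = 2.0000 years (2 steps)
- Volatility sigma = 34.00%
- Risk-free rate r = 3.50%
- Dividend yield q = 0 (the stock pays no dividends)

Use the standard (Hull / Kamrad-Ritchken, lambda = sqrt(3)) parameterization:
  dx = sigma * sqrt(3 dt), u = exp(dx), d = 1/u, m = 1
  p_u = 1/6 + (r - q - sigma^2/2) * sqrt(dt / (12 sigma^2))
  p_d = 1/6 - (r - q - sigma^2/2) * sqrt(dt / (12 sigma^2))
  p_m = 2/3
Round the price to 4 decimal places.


dt = T/N = 1.000000; dx = sigma*sqrt(3*dt) = 0.588897
u = exp(dx) = 1.802000; d = 1/u = 0.554939
p_u = 0.147308, p_m = 0.666667, p_d = 0.186025
Discount per step: exp(-r*dt) = 0.965605
Stock lattice S(k, j) with j the centered position index:
  k=0: S(0,+0) = 44.2000
  k=1: S(1,-1) = 24.5283; S(1,+0) = 44.2000; S(1,+1) = 79.6484
  k=2: S(2,-2) = 13.6117; S(2,-1) = 24.5283; S(2,+0) = 44.2000; S(2,+1) = 79.6484; S(2,+2) = 143.5264
Terminal payoffs V(N, j) = max(K - S_T, 0):
  V(2,-2) = 28.498293; V(2,-1) = 17.581701; V(2,+0) = 0.000000; V(2,+1) = 0.000000; V(2,+2) = 0.000000
Backward induction: V(k, j) = exp(-r*dt) * [p_u * V(k+1, j+1) + p_m * V(k+1, j) + p_d * V(k+1, j-1)]
  V(1,-1) = exp(-r*dt) * [p_u*0.000000 + p_m*17.581701 + p_d*28.498293] = 16.437043
  V(1,+0) = exp(-r*dt) * [p_u*0.000000 + p_m*0.000000 + p_d*17.581701] = 3.158142
  V(1,+1) = exp(-r*dt) * [p_u*0.000000 + p_m*0.000000 + p_d*0.000000] = 0.000000
  V(0,+0) = exp(-r*dt) * [p_u*0.000000 + p_m*3.158142 + p_d*16.437043] = 4.985543

Answer: Price = V(0,0) = 4.9855


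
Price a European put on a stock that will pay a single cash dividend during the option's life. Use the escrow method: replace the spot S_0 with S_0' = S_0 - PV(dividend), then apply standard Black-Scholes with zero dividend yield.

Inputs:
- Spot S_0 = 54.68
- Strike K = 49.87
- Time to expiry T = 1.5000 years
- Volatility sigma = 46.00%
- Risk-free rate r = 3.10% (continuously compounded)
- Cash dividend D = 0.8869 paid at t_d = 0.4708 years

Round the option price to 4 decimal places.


PV(D) = D * exp(-r * t_d) = 0.8869 * 0.98551119 = 0.87404987
S_0' = S_0 - PV(D) = 54.6800 - 0.87404987 = 53.80595013
d1 = (ln(S_0'/K) + (r + sigma^2/2)*T) / (sigma*sqrt(T)) = 0.49906479
d2 = d1 - sigma*sqrt(T) = -0.06431785
exp(-rT) = 0.95456456
N(-d1) = 0.30886687; N(-d2) = 0.52564143
P = K * exp(-rT) * N(-d2) - S_0' * N(-d1) = 49.8700 * 0.95456456 * 0.52564143 - 53.80595013 * 0.30886687 = 8.4038

Answer: Price = 8.4038


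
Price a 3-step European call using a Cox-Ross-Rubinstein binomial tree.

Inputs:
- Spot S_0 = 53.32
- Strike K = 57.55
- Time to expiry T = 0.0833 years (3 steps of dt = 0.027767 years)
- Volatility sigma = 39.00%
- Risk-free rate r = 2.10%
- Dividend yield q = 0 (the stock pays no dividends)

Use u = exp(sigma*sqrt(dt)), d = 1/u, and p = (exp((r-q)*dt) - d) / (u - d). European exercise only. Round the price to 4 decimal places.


Answer: Price = V(0,0) = 0.8421

Derivation:
dt = T/N = 0.027767
u = exp(sigma*sqrt(dt)) = 1.067145; d = 1/u = 0.937080
p = (exp((r-q)*dt) - d) / (u - d) = 0.488243
Discount per step: exp(-r*dt) = 0.999417
Stock lattice S(k, i) with i counting down-moves:
  k=0: S(0,0) = 53.3200
  k=1: S(1,0) = 56.9002; S(1,1) = 49.9651
  k=2: S(2,0) = 60.7208; S(2,1) = 53.3200; S(2,2) = 46.8213
  k=3: S(3,0) = 64.7979; S(3,1) = 56.9002; S(3,2) = 49.9651; S(3,3) = 43.8753
Terminal payoffs V(N, i) = max(S_T - K, 0):
  V(3,0) = 7.247854; V(3,1) = 0.000000; V(3,2) = 0.000000; V(3,3) = 0.000000
Backward induction: V(k, i) = exp(-r*dt) * [p * V(k+1, i) + (1-p) * V(k+1, i+1)].
  V(2,0) = exp(-r*dt) * [p*7.247854 + (1-p)*0.000000] = 3.536654
  V(2,1) = exp(-r*dt) * [p*0.000000 + (1-p)*0.000000] = 0.000000
  V(2,2) = exp(-r*dt) * [p*0.000000 + (1-p)*0.000000] = 0.000000
  V(1,0) = exp(-r*dt) * [p*3.536654 + (1-p)*0.000000] = 1.725742
  V(1,1) = exp(-r*dt) * [p*0.000000 + (1-p)*0.000000] = 0.000000
  V(0,0) = exp(-r*dt) * [p*1.725742 + (1-p)*0.000000] = 0.842091


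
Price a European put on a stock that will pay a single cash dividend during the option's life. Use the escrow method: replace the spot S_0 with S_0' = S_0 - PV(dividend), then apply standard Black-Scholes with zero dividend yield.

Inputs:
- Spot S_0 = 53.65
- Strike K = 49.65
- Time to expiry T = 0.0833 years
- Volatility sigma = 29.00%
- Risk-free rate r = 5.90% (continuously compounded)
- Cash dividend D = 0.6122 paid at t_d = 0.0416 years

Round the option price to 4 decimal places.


PV(D) = D * exp(-r * t_d) = 0.6122 * 0.99754861 = 0.61069926
S_0' = S_0 - PV(D) = 53.6500 - 0.61069926 = 53.03930074
d1 = (ln(S_0'/K) + (r + sigma^2/2)*T) / (sigma*sqrt(T)) = 0.88952314
d2 = d1 - sigma*sqrt(T) = 0.80582410
exp(-rT) = 0.99509736
N(-d1) = 0.18686100; N(-d2) = 0.21017214
P = K * exp(-rT) * N(-d2) - S_0' * N(-d1) = 49.6500 * 0.99509736 * 0.21017214 - 53.03930074 * 0.18686100 = 0.4729

Answer: Price = 0.4729


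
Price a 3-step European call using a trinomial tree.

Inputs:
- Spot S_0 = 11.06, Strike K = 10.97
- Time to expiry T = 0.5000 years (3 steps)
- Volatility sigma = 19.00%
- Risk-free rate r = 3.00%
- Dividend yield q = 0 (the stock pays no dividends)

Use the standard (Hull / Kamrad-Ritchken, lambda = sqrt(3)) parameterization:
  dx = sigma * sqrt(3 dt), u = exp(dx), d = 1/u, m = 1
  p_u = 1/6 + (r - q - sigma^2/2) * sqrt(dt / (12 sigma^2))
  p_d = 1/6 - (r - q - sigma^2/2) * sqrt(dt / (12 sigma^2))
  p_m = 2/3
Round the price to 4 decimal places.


dt = T/N = 0.166667; dx = sigma*sqrt(3*dt) = 0.134350
u = exp(dx) = 1.143793; d = 1/u = 0.874284
p_u = 0.174079, p_m = 0.666667, p_d = 0.159254
Discount per step: exp(-r*dt) = 0.995012
Stock lattice S(k, j) with j the centered position index:
  k=0: S(0,+0) = 11.0600
  k=1: S(1,-1) = 9.6696; S(1,+0) = 11.0600; S(1,+1) = 12.6504
  k=2: S(2,-2) = 8.4540; S(2,-1) = 9.6696; S(2,+0) = 11.0600; S(2,+1) = 12.6504; S(2,+2) = 14.4694
  k=3: S(3,-3) = 7.3912; S(3,-2) = 8.4540; S(3,-1) = 9.6696; S(3,+0) = 11.0600; S(3,+1) = 12.6504; S(3,+2) = 14.4694; S(3,+3) = 16.5500
Terminal payoffs V(N, j) = max(S_T - K, 0):
  V(3,-3) = 0.000000; V(3,-2) = 0.000000; V(3,-1) = 0.000000; V(3,+0) = 0.090000; V(3,+1) = 1.680355; V(3,+2) = 3.499393; V(3,+3) = 5.579996
Backward induction: V(k, j) = exp(-r*dt) * [p_u * V(k+1, j+1) + p_m * V(k+1, j) + p_d * V(k+1, j-1)]
  V(2,-2) = exp(-r*dt) * [p_u*0.000000 + p_m*0.000000 + p_d*0.000000] = 0.000000
  V(2,-1) = exp(-r*dt) * [p_u*0.090000 + p_m*0.000000 + p_d*0.000000] = 0.015589
  V(2,+0) = exp(-r*dt) * [p_u*1.680355 + p_m*0.090000 + p_d*0.000000] = 0.350756
  V(2,+1) = exp(-r*dt) * [p_u*3.499393 + p_m*1.680355 + p_d*0.090000] = 1.735043
  V(2,+2) = exp(-r*dt) * [p_u*5.579996 + p_m*3.499393 + p_d*1.680355] = 3.554077
  V(1,-1) = exp(-r*dt) * [p_u*0.350756 + p_m*0.015589 + p_d*0.000000] = 0.071096
  V(1,+0) = exp(-r*dt) * [p_u*1.735043 + p_m*0.350756 + p_d*0.015589] = 0.535669
  V(1,+1) = exp(-r*dt) * [p_u*3.554077 + p_m*1.735043 + p_d*0.350756] = 1.822111
  V(0,+0) = exp(-r*dt) * [p_u*1.822111 + p_m*0.535669 + p_d*0.071096] = 0.682207

Answer: Price = V(0,0) = 0.6822


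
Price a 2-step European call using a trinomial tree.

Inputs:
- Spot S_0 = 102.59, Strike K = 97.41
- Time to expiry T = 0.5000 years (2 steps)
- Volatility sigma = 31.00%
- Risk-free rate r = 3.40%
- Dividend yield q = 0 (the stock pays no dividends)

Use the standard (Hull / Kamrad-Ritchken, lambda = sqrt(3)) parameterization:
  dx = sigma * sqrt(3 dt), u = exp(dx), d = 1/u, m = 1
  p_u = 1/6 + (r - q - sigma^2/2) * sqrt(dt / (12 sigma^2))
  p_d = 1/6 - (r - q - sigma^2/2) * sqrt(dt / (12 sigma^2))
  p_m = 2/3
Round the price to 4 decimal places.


dt = T/N = 0.250000; dx = sigma*sqrt(3*dt) = 0.268468
u = exp(dx) = 1.307959; d = 1/u = 0.764550
p_u = 0.160125, p_m = 0.666667, p_d = 0.173208
Discount per step: exp(-r*dt) = 0.991536
Stock lattice S(k, j) with j the centered position index:
  k=0: S(0,+0) = 102.5900
  k=1: S(1,-1) = 78.4352; S(1,+0) = 102.5900; S(1,+1) = 134.1835
  k=2: S(2,-2) = 59.9676; S(2,-1) = 78.4352; S(2,+0) = 102.5900; S(2,+1) = 134.1835; S(2,+2) = 175.5065
Terminal payoffs V(N, j) = max(S_T - K, 0):
  V(2,-2) = 0.000000; V(2,-1) = 0.000000; V(2,+0) = 5.180000; V(2,+1) = 36.773510; V(2,+2) = 78.096523
Backward induction: V(k, j) = exp(-r*dt) * [p_u * V(k+1, j+1) + p_m * V(k+1, j) + p_d * V(k+1, j-1)]
  V(1,-1) = exp(-r*dt) * [p_u*5.180000 + p_m*0.000000 + p_d*0.000000] = 0.822427
  V(1,+0) = exp(-r*dt) * [p_u*36.773510 + p_m*5.180000 + p_d*0.000000] = 9.262621
  V(1,+1) = exp(-r*dt) * [p_u*78.096523 + p_m*36.773510 + p_d*5.180000] = 37.597154
  V(0,+0) = exp(-r*dt) * [p_u*37.597154 + p_m*9.262621 + p_d*0.822427] = 12.233346

Answer: Price = V(0,0) = 12.2333
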